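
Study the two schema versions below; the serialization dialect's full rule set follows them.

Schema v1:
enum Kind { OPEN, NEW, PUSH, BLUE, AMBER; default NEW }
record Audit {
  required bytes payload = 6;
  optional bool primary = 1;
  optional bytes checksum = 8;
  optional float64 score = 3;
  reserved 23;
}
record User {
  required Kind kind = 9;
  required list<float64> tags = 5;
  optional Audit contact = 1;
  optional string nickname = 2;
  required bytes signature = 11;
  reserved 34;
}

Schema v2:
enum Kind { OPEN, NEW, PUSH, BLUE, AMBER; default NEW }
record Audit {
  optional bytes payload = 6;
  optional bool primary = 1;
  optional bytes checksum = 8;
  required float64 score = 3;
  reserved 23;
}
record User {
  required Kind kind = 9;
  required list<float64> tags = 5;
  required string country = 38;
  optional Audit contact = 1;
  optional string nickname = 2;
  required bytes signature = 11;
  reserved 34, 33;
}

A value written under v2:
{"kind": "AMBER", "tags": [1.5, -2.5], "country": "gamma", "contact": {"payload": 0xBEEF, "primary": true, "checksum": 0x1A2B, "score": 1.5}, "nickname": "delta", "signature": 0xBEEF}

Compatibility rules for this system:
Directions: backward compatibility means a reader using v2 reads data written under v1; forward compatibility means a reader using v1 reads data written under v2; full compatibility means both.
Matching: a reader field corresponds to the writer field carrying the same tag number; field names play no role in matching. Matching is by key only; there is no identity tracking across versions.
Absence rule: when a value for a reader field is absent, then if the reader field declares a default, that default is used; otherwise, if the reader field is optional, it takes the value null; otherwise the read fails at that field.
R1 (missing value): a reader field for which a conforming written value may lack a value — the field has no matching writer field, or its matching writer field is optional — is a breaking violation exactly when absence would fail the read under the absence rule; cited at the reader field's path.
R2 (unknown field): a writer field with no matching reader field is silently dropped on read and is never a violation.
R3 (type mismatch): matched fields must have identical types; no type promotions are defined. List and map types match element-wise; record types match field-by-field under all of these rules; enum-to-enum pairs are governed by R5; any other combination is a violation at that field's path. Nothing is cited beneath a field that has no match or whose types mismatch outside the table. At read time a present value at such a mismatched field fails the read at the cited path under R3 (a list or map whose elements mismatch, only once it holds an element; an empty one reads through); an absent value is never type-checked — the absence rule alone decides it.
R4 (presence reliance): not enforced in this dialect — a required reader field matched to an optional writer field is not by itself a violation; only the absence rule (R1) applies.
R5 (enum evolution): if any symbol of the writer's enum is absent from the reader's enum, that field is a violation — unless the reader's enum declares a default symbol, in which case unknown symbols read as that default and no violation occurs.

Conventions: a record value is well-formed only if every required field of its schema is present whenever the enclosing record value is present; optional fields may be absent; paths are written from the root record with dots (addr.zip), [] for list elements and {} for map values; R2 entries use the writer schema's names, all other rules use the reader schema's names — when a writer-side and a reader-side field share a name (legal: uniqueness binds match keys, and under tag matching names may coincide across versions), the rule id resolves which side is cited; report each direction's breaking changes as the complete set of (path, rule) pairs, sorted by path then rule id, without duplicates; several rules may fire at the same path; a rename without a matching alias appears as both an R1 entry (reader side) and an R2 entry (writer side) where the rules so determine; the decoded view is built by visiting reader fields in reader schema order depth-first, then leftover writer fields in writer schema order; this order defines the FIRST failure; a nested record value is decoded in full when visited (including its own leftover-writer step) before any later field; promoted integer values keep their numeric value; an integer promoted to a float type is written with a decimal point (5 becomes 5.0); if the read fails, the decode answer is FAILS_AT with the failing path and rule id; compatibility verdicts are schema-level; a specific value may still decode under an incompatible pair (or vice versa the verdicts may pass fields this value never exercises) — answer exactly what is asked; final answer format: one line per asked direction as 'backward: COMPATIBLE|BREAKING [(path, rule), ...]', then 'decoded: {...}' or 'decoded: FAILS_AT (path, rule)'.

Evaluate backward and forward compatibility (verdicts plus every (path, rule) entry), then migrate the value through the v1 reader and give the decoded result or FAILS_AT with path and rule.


arrows below run writer -> reader for User
backward pass over User, reader schema v2, writer schema v1:
  kind: Kind -> Kind, writer required; from kind
  tags: list<float64> -> list<float64>, writer required; from tags
  country: no writer-side match
  contact: Audit -> Audit, writer optional; from contact
  nickname: string -> string, writer optional; from nickname
  signature: bytes -> bytes, writer required; from signature
  contact.payload: bytes -> bytes, writer required; from contact.payload
  contact.primary: bool -> bool, writer optional; from contact.primary
  contact.checksum: bytes -> bytes, writer optional; from contact.checksum
  contact.score: float64 -> float64, writer optional; from contact.score
  violation R1 at contact.score
  violation R1 at country
  => 2 violation(s): backward is BREAKING for User
forward pass over User, reader schema v1, writer schema v2:
  kind: Kind -> Kind, writer required; from kind
  tags: list<float64> -> list<float64>, writer required; from tags
  contact: Audit -> Audit, writer optional; from contact
  nickname: string -> string, writer optional; from nickname
  signature: bytes -> bytes, writer required; from signature
  leftover writer field: country
  contact.payload: bytes -> bytes, writer optional; from contact.payload
  contact.primary: bool -> bool, writer optional; from contact.primary
  contact.checksum: bytes -> bytes, writer optional; from contact.checksum
  contact.score: float64 -> float64, writer required; from contact.score
  violation R1 at contact.payload
  => 1 violation(s): forward is BREAKING for User
decoding the User value with the v1 reader:
  kind := "AMBER"
  tags := [1.5, -2.5]
  contact.payload := 0xBEEF
  contact.primary := true
  contact.checksum := 0x1A2B
  contact.score := 1.5
  nickname := "delta"
  signature := 0xBEEF
  writer country: unknown -> dropped
  => decoded: {"kind": "AMBER", "tags": [1.5, -2.5], "contact": {"payload": 0xBEEF, "primary": true, "checksum": 0x1A2B, "score": 1.5}, "nickname": "delta", "signature": 0xBEEF}

backward: BREAKING [(contact.score, R1), (country, R1)]; forward: BREAKING [(contact.payload, R1)]; decoded: {"kind": "AMBER", "tags": [1.5, -2.5], "contact": {"payload": 0xBEEF, "primary": true, "checksum": 0x1A2B, "score": 1.5}, "nickname": "delta", "signature": 0xBEEF}


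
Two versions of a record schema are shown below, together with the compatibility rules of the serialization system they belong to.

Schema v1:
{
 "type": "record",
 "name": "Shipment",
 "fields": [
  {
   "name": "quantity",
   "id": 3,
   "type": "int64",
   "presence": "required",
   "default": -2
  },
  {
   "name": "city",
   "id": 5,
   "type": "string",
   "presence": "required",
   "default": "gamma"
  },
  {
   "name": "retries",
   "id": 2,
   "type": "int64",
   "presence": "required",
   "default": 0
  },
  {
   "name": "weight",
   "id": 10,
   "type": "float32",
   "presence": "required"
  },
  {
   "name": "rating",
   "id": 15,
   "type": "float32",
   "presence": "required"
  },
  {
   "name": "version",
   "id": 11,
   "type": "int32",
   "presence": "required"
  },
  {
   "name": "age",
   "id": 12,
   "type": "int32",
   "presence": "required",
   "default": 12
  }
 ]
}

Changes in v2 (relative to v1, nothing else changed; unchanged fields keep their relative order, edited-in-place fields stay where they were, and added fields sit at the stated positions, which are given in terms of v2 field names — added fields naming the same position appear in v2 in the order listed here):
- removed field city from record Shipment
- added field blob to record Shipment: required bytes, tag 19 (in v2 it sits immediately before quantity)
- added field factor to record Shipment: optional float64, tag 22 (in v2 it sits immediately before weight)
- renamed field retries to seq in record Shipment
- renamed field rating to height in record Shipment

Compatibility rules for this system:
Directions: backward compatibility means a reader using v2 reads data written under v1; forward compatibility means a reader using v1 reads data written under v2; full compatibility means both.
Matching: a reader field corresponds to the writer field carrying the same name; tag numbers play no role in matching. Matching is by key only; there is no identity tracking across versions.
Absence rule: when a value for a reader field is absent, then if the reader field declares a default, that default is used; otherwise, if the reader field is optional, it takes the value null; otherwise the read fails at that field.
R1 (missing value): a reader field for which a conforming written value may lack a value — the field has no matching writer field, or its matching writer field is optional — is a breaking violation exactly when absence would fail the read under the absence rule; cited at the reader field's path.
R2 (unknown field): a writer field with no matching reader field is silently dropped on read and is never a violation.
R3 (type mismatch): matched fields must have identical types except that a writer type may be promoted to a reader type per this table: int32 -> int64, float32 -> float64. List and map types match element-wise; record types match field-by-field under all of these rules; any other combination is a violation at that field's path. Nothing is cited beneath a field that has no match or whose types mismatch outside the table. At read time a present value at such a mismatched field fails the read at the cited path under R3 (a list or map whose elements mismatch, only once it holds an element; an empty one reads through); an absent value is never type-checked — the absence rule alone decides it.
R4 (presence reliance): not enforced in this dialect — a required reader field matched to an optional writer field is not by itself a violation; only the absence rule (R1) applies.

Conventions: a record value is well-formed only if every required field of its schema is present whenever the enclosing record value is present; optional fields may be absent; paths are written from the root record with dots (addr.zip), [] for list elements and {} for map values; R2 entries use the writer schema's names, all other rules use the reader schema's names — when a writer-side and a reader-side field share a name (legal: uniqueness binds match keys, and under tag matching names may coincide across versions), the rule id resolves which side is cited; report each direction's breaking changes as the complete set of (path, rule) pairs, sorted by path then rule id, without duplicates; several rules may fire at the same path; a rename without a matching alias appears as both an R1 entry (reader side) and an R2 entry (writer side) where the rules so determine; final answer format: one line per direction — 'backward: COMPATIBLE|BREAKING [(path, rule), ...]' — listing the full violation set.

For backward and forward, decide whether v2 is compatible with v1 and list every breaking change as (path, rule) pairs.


backward: BREAKING [(blob, R1), (height, R1)]; forward: BREAKING [(rating, R1)]

the writer's type comes first in each Shipment pair
checking backward for Shipment: reader v2 against writer v1:
  blob: no writer-side match
  quantity: paired with writer quantity (int64 -> int64; writer required)
  seq: no writer-side match
  factor: no writer-side match
  weight: paired with writer weight (float32 -> float32; writer required)
  height: no writer-side match
  version: paired with writer version (int32 -> int32; writer required)
  age: paired with writer age (int32 -> int32; writer required)
  writer city: unknown to reader
  writer retries: unknown to reader
  writer rating: unknown to reader
  violation R1 at blob
  violation R1 at height
  => 2 violation(s): backward is BREAKING for Shipment
checking forward for Shipment: reader v1 against writer v2:
  quantity: paired with writer quantity (int64 -> int64; writer required)
  city: no writer-side match
  retries: no writer-side match
  weight: paired with writer weight (float32 -> float32; writer required)
  rating: no writer-side match
  version: paired with writer version (int32 -> int32; writer required)
  age: paired with writer age (int32 -> int32; writer required)
  writer blob: unknown to reader
  writer seq: unknown to reader
  writer factor: unknown to reader
  writer height: unknown to reader
  violation R1 at rating
  => 1 violation(s): forward is BREAKING for Shipment


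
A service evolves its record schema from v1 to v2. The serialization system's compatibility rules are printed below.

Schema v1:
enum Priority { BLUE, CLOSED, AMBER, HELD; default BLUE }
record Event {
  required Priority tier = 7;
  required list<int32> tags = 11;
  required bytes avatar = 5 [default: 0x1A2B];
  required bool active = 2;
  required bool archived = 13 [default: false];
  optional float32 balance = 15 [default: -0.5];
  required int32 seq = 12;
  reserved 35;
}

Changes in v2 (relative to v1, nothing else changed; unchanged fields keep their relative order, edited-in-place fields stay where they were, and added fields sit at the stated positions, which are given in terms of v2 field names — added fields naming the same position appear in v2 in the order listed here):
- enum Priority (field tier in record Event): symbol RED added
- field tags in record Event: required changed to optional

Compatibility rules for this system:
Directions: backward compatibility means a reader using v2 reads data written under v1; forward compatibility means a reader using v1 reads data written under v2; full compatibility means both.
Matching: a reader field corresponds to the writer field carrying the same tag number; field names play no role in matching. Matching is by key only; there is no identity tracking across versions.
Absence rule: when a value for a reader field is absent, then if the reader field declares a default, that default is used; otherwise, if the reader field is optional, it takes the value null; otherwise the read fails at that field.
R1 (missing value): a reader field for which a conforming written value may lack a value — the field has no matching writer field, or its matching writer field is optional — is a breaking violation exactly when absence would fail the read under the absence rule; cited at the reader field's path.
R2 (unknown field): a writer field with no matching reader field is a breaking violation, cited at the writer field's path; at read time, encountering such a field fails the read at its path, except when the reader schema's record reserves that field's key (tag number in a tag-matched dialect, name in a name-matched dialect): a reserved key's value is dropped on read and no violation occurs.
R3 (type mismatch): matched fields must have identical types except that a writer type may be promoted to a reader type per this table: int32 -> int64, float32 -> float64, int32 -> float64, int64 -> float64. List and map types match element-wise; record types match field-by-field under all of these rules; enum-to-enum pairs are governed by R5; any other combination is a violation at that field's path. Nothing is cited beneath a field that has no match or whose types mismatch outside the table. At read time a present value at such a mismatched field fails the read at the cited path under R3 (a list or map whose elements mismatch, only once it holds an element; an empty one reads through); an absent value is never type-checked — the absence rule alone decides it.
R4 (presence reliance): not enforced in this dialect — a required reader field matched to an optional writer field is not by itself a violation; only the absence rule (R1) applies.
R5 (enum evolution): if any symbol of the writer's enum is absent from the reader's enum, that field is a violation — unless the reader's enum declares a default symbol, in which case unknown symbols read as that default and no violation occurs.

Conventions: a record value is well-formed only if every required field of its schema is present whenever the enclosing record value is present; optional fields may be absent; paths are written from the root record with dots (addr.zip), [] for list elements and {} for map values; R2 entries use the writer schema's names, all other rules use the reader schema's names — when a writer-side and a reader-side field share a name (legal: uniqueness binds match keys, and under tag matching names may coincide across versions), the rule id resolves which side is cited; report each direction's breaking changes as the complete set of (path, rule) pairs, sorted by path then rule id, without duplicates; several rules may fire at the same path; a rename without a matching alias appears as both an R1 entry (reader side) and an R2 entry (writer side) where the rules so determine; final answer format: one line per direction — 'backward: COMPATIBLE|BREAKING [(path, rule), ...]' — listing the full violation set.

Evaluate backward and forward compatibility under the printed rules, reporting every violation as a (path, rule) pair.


backward: COMPATIBLE []; forward: BREAKING [(tags, R1)]

the writer's type comes first in each Event pair
backward analysis of Event with v2 as reader and v1 as writer:
  tier <- tier (Priority -> Priority, writer required)
  tags <- tags (list<int32> -> list<int32>, writer required)
  avatar <- avatar (bytes -> bytes, writer required)
  active <- active (bool -> bool, writer required)
  archived <- archived (bool -> bool, writer required)
  balance <- balance (float32 -> float32, writer optional)
  seq <- seq (int32 -> int32, writer required)
  => backward verdict for Event: COMPATIBLE, no violations
forward analysis of Event with v1 as reader and v2 as writer:
  tier <- tier (Priority -> Priority, writer required)
  tags <- tags (list<int32> -> list<int32>, writer optional)
  avatar <- avatar (bytes -> bytes, writer required)
  active <- active (bool -> bool, writer required)
  archived <- archived (bool -> bool, writer required)
  balance <- balance (float32 -> float32, writer optional)
  seq <- seq (int32 -> int32, writer required)
  violation R1 at tags
  => forward: BREAKING (1)


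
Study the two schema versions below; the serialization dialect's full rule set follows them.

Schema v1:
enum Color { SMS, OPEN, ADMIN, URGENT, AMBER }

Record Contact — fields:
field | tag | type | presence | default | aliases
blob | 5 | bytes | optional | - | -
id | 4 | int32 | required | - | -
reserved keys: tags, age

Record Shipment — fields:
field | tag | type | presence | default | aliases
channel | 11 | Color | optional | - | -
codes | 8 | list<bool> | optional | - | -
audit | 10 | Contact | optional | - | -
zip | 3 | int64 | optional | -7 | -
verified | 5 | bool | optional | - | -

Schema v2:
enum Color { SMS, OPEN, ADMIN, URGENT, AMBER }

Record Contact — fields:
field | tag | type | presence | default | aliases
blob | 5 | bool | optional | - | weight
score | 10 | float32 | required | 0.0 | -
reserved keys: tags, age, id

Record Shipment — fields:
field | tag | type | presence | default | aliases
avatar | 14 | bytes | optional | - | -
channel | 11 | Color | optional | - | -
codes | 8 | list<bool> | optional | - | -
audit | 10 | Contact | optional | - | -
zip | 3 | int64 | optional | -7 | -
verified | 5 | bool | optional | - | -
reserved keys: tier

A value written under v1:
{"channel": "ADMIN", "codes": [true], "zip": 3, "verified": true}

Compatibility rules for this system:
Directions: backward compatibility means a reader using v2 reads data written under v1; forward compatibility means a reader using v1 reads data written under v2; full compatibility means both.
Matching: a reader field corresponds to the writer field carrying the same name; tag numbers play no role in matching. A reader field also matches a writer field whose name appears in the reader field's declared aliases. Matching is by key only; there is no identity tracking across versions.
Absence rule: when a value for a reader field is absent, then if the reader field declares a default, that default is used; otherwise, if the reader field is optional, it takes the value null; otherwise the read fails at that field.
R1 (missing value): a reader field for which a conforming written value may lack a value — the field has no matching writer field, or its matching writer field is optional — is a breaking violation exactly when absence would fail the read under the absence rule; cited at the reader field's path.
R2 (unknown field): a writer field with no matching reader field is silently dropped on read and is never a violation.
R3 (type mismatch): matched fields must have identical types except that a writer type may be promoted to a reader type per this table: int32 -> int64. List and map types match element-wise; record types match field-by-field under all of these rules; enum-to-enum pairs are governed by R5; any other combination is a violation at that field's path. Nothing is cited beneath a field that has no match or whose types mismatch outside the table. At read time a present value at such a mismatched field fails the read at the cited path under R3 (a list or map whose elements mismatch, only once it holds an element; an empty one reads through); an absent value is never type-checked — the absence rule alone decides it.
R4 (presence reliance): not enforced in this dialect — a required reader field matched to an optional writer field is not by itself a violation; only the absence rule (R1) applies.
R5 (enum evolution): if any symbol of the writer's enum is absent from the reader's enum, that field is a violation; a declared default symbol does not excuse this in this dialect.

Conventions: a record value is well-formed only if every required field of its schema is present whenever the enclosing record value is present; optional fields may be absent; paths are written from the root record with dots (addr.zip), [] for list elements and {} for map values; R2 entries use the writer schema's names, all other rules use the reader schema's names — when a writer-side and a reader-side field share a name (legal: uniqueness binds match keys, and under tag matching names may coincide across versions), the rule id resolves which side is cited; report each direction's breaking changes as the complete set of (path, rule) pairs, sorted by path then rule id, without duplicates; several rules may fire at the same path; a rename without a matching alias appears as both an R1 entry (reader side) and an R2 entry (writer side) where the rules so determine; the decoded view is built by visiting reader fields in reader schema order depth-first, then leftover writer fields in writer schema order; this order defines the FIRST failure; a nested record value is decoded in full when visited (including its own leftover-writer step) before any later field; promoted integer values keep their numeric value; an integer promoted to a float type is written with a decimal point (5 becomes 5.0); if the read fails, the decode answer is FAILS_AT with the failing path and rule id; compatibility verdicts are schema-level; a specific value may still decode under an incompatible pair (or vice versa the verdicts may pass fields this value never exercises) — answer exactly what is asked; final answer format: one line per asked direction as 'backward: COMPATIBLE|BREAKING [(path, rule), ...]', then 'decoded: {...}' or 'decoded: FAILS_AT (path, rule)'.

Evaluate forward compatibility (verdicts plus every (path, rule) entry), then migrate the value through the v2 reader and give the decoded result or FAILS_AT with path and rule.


forward: BREAKING [(audit.blob, R3), (audit.id, R1)]; decoded: {"avatar": null, "channel": "ADMIN", "codes": [true], "audit": null, "zip": 3, "verified": true}

in Shipment below, arrows point writer -> reader
forward for Shipment (reader v1, writer v2):
  channel: Color -> Color, writer optional; from channel
  codes: list<bool> -> list<bool>, writer optional; from codes
  audit: Contact -> Contact, writer optional; from audit
  zip: int64 -> int64, writer optional; from zip
  verified: bool -> bool, writer optional; from verified
  leftover writer field: avatar
  audit.blob: bool -> bytes, writer optional; from audit.blob
  audit.id has no writer counterpart
  leftover writer field: audit.score
  R3 fires at audit.blob
  R1 fires at audit.id
  => forward verdict for Shipment: BREAKING, 2 violation(s)
decoding the Shipment value with the v2 reader:
  avatar := null (not supplied -> null)
  channel := "ADMIN"
  codes := [true]
  audit := null (not supplied -> null)
  zip := 3
  verified := true
  => decoded: {"avatar": null, "channel": "ADMIN", "codes": [true], "audit": null, "zip": 3, "verified": true}
checking off the Shipment differences that do not matter here:
  added field score to record Contact: required float32, tag 10, default 0.0 (in v2 it sits last) -> fires no rule on Shipment, leaving the asked answer as it is


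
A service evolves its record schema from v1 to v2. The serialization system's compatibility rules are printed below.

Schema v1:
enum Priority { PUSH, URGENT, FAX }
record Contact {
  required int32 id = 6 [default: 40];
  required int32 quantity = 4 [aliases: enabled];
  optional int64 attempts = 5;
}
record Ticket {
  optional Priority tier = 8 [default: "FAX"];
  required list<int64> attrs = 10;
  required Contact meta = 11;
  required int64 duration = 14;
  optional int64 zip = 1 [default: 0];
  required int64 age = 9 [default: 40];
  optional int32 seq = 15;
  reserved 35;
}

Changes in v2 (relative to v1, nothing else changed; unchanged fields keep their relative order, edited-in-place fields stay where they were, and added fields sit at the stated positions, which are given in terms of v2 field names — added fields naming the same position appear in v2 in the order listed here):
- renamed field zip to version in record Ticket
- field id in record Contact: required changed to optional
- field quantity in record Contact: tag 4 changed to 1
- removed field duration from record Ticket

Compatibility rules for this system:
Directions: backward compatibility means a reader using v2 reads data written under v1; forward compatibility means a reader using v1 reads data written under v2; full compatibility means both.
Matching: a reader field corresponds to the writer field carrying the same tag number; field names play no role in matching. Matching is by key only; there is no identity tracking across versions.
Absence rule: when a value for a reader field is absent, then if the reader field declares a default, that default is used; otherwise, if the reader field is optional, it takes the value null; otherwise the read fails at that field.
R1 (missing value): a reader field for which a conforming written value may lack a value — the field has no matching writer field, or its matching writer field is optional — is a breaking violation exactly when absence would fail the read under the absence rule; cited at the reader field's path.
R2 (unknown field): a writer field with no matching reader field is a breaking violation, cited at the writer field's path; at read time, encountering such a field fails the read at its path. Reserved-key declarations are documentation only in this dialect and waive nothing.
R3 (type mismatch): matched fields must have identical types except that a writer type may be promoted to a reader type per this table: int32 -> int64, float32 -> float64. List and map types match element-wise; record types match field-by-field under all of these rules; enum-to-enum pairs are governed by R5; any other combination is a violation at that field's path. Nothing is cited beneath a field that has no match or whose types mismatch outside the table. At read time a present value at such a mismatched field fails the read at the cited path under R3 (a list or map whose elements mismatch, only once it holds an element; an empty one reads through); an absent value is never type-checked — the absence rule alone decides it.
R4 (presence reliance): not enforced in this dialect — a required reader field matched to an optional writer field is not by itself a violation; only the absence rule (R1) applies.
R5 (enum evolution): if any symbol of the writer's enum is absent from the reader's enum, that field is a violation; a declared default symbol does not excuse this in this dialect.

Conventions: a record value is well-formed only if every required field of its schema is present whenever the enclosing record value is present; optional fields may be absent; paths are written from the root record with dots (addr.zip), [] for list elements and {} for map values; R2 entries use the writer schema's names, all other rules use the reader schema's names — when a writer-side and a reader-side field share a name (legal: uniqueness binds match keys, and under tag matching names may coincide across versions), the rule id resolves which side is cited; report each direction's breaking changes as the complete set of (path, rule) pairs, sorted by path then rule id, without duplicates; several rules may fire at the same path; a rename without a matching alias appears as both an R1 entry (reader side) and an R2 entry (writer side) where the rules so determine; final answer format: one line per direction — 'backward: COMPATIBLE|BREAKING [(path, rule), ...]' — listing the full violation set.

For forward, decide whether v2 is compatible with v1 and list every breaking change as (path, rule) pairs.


the writer's type comes first in each Ticket pair
forward on Ticket — v1 reading data written by v2:
  tier: paired with writer tier (Priority -> Priority; writer optional)
  attrs: paired with writer attrs (list<int64> -> list<int64>; writer required)
  meta: paired with writer meta (Contact -> Contact; writer required)
  duration has no writer counterpart
  zip: paired with writer version (int64 -> int64; writer optional)
  age: paired with writer age (int64 -> int64; writer required)
  seq: paired with writer seq (int32 -> int32; writer optional)
  meta.id: paired with writer meta.id (int32 -> int32; writer optional)
  meta.quantity has no writer counterpart
  meta.attempts: paired with writer meta.attempts (int64 -> int64; writer optional)
  leftover writer field: meta.quantity
  violation R1 at duration
  violation R1 at meta.quantity
  violation R2 at meta.quantity
  => 3 violation(s): forward is BREAKING for Ticket
the rest of the Ticket diff is inert for this question:
  renamed field zip to version in record Ticket -> no rule fires on it in Ticket's dialect; the asked verdict holds
  field id in record Contact: required changed to optional -> no rule fires on it in Ticket's dialect; the asked verdict holds

forward: BREAKING [(duration, R1), (meta.quantity, R1), (meta.quantity, R2)]


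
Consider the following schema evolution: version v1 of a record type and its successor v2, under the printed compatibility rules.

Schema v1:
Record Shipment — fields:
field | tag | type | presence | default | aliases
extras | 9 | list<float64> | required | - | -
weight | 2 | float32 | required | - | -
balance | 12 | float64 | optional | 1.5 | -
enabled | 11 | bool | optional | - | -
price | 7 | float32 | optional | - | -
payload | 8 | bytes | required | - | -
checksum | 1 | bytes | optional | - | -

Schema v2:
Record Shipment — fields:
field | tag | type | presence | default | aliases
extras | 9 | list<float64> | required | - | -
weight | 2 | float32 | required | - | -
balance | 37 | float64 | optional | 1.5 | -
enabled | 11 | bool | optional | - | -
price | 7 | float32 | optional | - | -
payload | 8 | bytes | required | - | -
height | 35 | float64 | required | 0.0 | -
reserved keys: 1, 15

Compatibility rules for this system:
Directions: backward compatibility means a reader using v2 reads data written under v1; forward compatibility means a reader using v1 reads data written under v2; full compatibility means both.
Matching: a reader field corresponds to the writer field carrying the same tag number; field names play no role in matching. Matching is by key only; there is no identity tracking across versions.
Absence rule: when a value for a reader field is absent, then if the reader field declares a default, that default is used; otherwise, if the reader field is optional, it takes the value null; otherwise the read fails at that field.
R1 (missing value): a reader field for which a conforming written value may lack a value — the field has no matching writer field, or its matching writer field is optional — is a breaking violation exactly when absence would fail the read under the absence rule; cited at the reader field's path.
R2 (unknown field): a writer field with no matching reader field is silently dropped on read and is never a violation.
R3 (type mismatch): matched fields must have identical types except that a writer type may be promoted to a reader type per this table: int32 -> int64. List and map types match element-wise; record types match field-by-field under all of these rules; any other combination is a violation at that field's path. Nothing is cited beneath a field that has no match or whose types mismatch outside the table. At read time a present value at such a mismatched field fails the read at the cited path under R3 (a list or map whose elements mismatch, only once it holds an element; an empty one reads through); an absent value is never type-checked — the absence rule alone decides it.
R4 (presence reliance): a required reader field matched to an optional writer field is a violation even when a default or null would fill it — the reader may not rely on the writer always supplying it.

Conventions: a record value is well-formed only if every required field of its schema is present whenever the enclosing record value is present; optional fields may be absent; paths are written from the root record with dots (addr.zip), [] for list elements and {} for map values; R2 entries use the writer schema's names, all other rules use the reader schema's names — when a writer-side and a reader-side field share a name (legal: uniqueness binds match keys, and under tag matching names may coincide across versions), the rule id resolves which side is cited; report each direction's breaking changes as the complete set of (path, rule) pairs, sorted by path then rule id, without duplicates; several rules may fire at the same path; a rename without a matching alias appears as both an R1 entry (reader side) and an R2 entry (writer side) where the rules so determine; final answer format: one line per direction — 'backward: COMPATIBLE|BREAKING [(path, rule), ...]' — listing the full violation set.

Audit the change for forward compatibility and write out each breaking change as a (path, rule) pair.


forward: COMPATIBLE []

each type pair in Shipment: writer, then reader
forward pass over Shipment, reader schema v1, writer schema v2:
  list<float64> -> list<float64>, writer required: extras aligns to extras
  float32 -> float32, writer required: weight aligns to weight
  balance has no writer counterpart
  bool -> bool, writer optional: enabled aligns to enabled
  float32 -> float32, writer optional: price aligns to price
  bytes -> bytes, writer required: payload aligns to payload
  checksum has no writer counterpart
  writer field balance has no reader counterpart
  writer field height has no reader counterpart
  nothing fires on Shipment: forward is COMPATIBLE
checking off the Shipment differences that do not matter here:
  removed field checksum from record Shipment (its key 1 joins the reserved list) -> triggers nothing under Shipment's printed rules — same verdict
  added field height to record Shipment: required float64, tag 35, default 0.0 (in v2 it sits last) -> triggers nothing under Shipment's printed rules — same verdict
  field balance in record Shipment: tag 12 changed to 37 -> triggers nothing under Shipment's printed rules — same verdict


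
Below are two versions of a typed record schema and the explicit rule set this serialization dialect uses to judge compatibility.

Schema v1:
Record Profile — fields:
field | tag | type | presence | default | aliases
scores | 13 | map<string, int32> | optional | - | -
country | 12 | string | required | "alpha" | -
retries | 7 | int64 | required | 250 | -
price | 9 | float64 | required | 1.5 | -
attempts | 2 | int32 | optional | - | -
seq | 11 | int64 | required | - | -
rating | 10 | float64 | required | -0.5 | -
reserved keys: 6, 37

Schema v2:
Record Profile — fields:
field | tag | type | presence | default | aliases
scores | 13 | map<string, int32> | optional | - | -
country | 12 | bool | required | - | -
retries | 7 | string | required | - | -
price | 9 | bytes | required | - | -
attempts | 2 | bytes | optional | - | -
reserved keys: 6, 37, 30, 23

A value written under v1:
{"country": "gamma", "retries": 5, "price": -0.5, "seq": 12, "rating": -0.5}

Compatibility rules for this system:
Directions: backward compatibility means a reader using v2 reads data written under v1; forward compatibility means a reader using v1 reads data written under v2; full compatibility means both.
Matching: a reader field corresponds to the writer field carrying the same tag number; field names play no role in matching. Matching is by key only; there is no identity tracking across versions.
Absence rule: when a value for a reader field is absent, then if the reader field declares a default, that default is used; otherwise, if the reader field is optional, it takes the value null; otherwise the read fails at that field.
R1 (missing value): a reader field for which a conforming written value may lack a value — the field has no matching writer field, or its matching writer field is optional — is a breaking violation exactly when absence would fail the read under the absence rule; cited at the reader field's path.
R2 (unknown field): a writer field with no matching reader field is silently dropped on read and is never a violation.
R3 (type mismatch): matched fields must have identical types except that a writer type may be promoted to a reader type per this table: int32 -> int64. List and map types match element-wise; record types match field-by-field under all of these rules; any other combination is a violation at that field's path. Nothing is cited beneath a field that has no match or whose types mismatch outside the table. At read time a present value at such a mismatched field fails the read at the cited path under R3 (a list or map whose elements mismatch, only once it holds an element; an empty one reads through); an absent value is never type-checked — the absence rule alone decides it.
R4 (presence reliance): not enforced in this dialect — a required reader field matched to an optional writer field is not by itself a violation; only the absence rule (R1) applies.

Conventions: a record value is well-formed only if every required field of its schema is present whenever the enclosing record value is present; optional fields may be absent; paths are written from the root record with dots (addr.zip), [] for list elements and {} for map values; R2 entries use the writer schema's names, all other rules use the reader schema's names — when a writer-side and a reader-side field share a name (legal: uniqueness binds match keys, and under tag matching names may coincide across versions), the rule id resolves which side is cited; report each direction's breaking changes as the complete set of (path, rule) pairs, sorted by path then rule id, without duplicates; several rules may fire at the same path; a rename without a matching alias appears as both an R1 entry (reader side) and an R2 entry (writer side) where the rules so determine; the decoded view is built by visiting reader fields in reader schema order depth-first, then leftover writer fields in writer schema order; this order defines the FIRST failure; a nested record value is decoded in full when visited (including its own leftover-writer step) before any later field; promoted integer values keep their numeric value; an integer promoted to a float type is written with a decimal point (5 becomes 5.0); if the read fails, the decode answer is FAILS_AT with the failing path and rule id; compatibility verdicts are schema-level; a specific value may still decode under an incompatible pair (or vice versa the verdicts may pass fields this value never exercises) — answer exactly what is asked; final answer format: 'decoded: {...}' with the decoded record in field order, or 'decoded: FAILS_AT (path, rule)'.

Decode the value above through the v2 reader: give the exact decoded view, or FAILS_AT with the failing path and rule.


each type pair in Profile: writer, then reader
migrating the Profile value to v2:
  scores := null (absent, optional -> null)
  read fails at country under R3
  => FAILS_AT (country, R3)
remaining Profile differences; none change what is asked:
  removed field seq from record Profile -> shifts the Profile verdicts, not this decode
  field retries in record Profile: type int64 changed to string (its default is dropped) -> shifts the Profile verdicts, not this decode
  removed field rating from record Profile -> no rule fires on it and the decoded Profile view is identical with or without it
  field price in record Profile: type float64 changed to bytes (its default is dropped) -> shifts the Profile verdicts, not this decode
  field attempts in record Profile: type int32 changed to bytes -> shifts the Profile verdicts, not this decode

decoded: FAILS_AT (country, R3)
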